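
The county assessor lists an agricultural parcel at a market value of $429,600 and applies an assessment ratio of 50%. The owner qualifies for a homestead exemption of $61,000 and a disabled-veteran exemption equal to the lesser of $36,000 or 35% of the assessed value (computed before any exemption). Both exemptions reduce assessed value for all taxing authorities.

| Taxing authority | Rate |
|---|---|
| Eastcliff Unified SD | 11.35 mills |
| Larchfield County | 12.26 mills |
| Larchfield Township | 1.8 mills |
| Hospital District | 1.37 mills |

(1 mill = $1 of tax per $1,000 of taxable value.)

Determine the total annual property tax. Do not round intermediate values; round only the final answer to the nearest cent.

$3,154.68

Assessed value = $429,600 × 0.5 = $214,800
Disabled-veteran exemption = min($36,000, 35% × $214,800) = min($36,000, $75,180) = $36,000 (dollar cap binds)
Taxable value = $214,800 − $61,000 − $36,000 = $117,800
Eastcliff Unified SD: $117,800 × 0.01135 = $1,337.03
Larchfield County: $117,800 × 0.01226 = $1,444.228
Larchfield Township: $117,800 × 0.0018 = $212.04
Hospital District: $117,800 × 0.00137 = $161.386
Total = $3,154.684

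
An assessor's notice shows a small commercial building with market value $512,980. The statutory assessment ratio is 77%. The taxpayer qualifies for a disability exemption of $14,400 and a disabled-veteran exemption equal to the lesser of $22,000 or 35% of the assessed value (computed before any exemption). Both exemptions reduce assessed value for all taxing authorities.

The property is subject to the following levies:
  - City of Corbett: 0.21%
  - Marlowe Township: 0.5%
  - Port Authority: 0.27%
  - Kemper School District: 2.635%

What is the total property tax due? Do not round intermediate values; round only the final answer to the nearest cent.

$12,963.19

Assessed value = $512,980 × 0.77 = $394,994.6
Disabled-veteran exemption = min($22,000, 35% × $394,994.6) = min($22,000, $138,248.11) = $22,000 (dollar cap binds)
Taxable value = $394,994.6 − $14,400 − $22,000 = $358,594.6
City of Corbett: $358,594.6 × 0.0021 = $753.04866
Marlowe Township: $358,594.6 × 0.005 = $1,792.973
Port Authority: $358,594.6 × 0.0027 = $968.20542
Kemper School District: $358,594.6 × 0.02635 = $9,448.96771
Total = $12,963.19479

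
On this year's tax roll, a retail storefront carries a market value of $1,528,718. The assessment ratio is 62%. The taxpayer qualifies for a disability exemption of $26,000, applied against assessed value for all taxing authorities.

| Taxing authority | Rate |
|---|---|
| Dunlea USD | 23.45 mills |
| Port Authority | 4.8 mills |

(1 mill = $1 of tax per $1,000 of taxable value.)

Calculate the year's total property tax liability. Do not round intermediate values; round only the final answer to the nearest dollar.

Assessed value = $1,528,718 × 0.62 = $947,805.16
Taxable value = $947,805.16 − $26,000 = $921,805.16
Dunlea USD: $921,805.16 × 0.02345 = $21,616.331002
Port Authority: $921,805.16 × 0.0048 = $4,424.664768
Total = $21,616.331002 + $4,424.664768 = $26,040.99577

$26,041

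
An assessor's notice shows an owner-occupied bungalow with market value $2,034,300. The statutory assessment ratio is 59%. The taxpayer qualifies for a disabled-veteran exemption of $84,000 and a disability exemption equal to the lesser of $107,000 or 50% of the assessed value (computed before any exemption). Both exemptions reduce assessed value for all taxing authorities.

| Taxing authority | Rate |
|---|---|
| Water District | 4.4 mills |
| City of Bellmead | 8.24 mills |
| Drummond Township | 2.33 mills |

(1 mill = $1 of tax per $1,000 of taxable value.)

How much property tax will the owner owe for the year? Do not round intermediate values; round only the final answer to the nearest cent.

$15,108.28

Assessed value = $2,034,300 × 0.59 = $1,200,237
Disability exemption = min($107,000, 50% × $1,200,237) = min($107,000, $600,118.5) = $107,000 (dollar cap binds)
Taxable value = $1,200,237 − $84,000 − $107,000 = $1,009,237
Water District: $1,009,237 × 0.0044 = $4,440.6428
City of Bellmead: $1,009,237 × 0.00824 = $8,316.11288
Drummond Township: $1,009,237 × 0.00233 = $2,351.52221
Total = $15,108.27789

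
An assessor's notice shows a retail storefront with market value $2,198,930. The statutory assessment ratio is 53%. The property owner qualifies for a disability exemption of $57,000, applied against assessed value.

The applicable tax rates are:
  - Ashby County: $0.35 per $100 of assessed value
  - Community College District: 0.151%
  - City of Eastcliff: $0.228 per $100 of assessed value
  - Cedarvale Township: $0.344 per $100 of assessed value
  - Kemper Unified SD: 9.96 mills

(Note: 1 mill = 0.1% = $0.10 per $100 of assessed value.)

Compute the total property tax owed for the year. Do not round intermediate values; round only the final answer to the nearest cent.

Assessed value = $2,198,930 × 0.53 = $1,165,432.9
Taxable value = $1,165,432.9 − $57,000 = $1,108,432.9
Ashby County: $1,108,432.9 × 0.0035 = $3,879.51515
Community College District: $1,108,432.9 × 0.00151 = $1,673.733679
City of Eastcliff: $1,108,432.9 × 0.00228 = $2,527.227012
Cedarvale Township: $1,108,432.9 × 0.00344 = $3,813.009176
Kemper Unified SD: $1,108,432.9 × 0.00996 = $11,039.991684
Total = $22,933.476701

$22,933.48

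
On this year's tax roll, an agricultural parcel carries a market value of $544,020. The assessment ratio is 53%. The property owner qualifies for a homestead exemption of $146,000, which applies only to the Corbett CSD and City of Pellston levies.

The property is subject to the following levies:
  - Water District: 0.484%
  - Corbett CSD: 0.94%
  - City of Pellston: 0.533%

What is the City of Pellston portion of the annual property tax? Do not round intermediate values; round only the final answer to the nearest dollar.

$759

Assessed value = $544,020 × 0.53 = $288,330.6
City of Pellston taxable value = $288,330.6 − $146,000 = $142,330.6
City of Pellston levy = $142,330.6 × 0.00533 = $758.622098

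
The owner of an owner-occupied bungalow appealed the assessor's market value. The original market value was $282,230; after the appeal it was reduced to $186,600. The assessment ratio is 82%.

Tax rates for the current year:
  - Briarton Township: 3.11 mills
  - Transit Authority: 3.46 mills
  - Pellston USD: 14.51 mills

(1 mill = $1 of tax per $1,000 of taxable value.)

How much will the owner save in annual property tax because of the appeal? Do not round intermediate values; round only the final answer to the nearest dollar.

$1,653

Old assessed value = $282,230 × 0.82 = $231,428.6
New assessed value = $186,600 × 0.82 = $153,012
Combined rate = 0.00311 + 0.00346 + 0.01451 = 0.02108
Old tax = $231,428.6 × 0.02108 = $4,878.514888
New tax = $153,012 × 0.02108 = $3,225.49296
Reduction = $4,878.514888 − $3,225.49296 = $1,653.021928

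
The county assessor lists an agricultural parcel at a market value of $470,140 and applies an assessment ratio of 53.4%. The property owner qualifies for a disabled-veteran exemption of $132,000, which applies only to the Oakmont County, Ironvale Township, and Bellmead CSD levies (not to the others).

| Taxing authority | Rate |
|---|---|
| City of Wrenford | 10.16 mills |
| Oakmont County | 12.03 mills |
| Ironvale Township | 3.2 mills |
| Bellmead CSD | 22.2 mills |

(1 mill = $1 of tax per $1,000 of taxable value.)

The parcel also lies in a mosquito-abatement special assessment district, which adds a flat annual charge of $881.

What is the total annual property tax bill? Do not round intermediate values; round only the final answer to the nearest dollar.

$7,888

Assessed value = $470,140 × 0.534 = $251,054.76
City of Wrenford: $251,054.76 × 0.01016 = $2,550.7163616
Oakmont County: ($251,054.76 − $132,000) × 0.01203 = $119,054.76 × 0.01203 = $1,432.2287628
Ironvale Township: ($251,054.76 − $132,000) × 0.0032 = $119,054.76 × 0.0032 = $380.975232
Bellmead CSD: ($251,054.76 − $132,000) × 0.0222 = $119,054.76 × 0.0222 = $2,643.015672
Levies subtotal = $7,006.9360284
Total = $7,006.9360284 + $881 = $7,887.9360284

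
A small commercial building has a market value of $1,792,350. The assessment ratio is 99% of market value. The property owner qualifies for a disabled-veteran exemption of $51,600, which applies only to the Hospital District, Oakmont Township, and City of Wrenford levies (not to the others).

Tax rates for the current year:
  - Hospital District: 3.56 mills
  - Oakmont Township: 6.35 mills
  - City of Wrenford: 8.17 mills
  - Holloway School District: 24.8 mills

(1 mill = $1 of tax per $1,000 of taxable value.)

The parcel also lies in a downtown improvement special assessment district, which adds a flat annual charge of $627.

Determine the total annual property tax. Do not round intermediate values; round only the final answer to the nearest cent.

Assessed value = $1,792,350 × 0.99 = $1,774,426.5
Hospital District: ($1,774,426.5 − $51,600) × 0.00356 = $1,722,826.5 × 0.00356 = $6,133.26234
Oakmont Township: ($1,774,426.5 − $51,600) × 0.00635 = $1,722,826.5 × 0.00635 = $10,939.948275
City of Wrenford: ($1,774,426.5 − $51,600) × 0.00817 = $1,722,826.5 × 0.00817 = $14,075.492505
Holloway School District: $1,774,426.5 × 0.0248 = $44,005.7772
Levies subtotal = $75,154.48032
Total = $75,154.48032 + $627 = $75,781.48032

$75,781.48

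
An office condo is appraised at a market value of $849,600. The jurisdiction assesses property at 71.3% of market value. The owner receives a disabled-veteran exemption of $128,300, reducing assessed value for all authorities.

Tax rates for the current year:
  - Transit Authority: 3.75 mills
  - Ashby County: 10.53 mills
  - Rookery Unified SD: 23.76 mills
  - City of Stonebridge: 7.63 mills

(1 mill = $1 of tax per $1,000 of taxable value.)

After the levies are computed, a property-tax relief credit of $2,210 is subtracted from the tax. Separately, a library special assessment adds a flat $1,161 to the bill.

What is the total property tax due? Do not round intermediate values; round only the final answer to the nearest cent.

$20,756.82

Assessed value = $849,600 × 0.713 = $605,764.8
Taxable value = $605,764.8 − $128,300 = $477,464.8
Transit Authority: $477,464.8 × 0.00375 = $1,790.493
Ashby County: $477,464.8 × 0.01053 = $5,027.704344
Rookery Unified SD: $477,464.8 × 0.02376 = $11,344.563648
City of Stonebridge: $477,464.8 × 0.00763 = $3,643.056424
Levies subtotal = $21,805.817416
After credit = $21,805.817416 − $2,210 = $19,595.817416
Total = $19,595.817416 + $1,161 = $20,756.817416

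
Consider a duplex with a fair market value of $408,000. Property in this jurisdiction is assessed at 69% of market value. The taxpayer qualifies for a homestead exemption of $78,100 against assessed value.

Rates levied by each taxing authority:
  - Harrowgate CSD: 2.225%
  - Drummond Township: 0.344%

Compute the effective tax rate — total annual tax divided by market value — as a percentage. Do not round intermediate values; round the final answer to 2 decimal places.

Assessed value = $408,000 × 0.69 = $281,520
Taxable value = $281,520 − $78,100 = $203,420
Harrowgate CSD: $203,420 × 0.02225 = $4,526.095
Drummond Township: $203,420 × 0.00344 = $699.7648
Total tax = $5,225.8598
Effective rate = $5,225.8598 ÷ $408,000 = 1.28% of market value

1.28%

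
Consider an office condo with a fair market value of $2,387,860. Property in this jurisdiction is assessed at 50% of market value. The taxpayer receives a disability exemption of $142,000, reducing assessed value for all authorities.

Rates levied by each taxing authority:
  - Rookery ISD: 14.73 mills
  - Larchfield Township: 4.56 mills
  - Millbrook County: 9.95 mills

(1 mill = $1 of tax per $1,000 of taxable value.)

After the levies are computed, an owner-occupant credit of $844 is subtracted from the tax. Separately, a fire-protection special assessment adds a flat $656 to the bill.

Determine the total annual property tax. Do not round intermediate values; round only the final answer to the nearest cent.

Assessed value = $2,387,860 × 0.5 = $1,193,930
Taxable value = $1,193,930 − $142,000 = $1,051,930
Rookery ISD: $1,051,930 × 0.01473 = $15,494.9289
Larchfield Township: $1,051,930 × 0.00456 = $4,796.8008
Millbrook County: $1,051,930 × 0.00995 = $10,466.7035
Levies subtotal = $30,758.4332
After credit = $30,758.4332 − $844 = $29,914.4332
Total = $29,914.4332 + $656 = $30,570.4332

$30,570.43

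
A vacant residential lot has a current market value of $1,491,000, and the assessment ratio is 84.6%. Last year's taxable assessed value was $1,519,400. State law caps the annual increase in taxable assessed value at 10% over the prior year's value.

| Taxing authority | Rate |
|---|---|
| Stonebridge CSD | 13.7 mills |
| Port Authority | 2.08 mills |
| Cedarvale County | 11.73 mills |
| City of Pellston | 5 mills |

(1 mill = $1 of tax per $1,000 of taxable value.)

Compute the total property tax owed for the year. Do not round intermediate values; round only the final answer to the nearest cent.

Uncapped assessed value = $1,491,000 × 0.846 = $1,261,386
Cap limit = $1,519,400 × 1.1 = $1,671,340
Taxable assessed value = min($1,261,386, $1,671,340) = $1,261,386 (cap does not bind)
Stonebridge CSD: $1,261,386 × 0.0137 = $17,280.9882
Port Authority: $1,261,386 × 0.00208 = $2,623.68288
Cedarvale County: $1,261,386 × 0.01173 = $14,796.05778
City of Pellston: $1,261,386 × 0.005 = $6,306.93
Total = $41,007.65886

$41,007.66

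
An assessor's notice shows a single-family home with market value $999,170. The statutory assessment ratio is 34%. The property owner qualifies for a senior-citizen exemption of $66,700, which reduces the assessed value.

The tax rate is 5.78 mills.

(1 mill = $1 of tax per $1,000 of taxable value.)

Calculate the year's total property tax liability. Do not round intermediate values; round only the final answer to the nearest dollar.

$1,578

Assessed value = $999,170 × 0.34 = $339,717.8
Taxable value = $339,717.8 − $66,700 = $273,017.8
Tax = $273,017.8 × 0.00578 = $1,578.042884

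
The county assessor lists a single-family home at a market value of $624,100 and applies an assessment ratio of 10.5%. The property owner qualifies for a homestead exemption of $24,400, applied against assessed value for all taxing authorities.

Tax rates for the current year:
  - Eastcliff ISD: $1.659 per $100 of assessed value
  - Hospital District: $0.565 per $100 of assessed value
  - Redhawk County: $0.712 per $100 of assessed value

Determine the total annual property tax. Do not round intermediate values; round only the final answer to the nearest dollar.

Assessed value = $624,100 × 0.105 = $65,530.5
Taxable value = $65,530.5 − $24,400 = $41,130.5
Eastcliff ISD: $41,130.5 × 0.01659 = $682.354995
Hospital District: $41,130.5 × 0.00565 = $232.387325
Redhawk County: $41,130.5 × 0.00712 = $292.84916
Total = $682.354995 + $232.387325 + $292.84916 = $1,207.59148

$1,208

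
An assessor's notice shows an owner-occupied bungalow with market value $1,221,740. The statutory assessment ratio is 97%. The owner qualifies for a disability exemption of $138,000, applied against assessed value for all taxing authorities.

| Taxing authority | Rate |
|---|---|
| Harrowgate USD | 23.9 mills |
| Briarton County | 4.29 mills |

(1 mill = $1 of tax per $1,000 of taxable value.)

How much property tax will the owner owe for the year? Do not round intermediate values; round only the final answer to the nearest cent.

Assessed value = $1,221,740 × 0.97 = $1,185,087.8
Taxable value = $1,185,087.8 − $138,000 = $1,047,087.8
Harrowgate USD: $1,047,087.8 × 0.0239 = $25,025.39842
Briarton County: $1,047,087.8 × 0.00429 = $4,492.006662
Total = $25,025.39842 + $4,492.006662 = $29,517.405082

$29,517.41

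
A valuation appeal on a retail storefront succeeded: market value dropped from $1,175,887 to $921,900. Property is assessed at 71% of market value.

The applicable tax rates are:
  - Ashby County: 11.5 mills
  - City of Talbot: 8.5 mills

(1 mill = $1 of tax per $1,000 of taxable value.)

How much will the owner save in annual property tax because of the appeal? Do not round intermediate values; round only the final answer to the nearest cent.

$3,606.62

Old assessed value = $1,175,887 × 0.71 = $834,879.77
New assessed value = $921,900 × 0.71 = $654,549
Combined rate = 0.0115 + 0.0085 = 0.02
Old tax = $834,879.77 × 0.02 = $16,697.5954
New tax = $654,549 × 0.02 = $13,090.98
Reduction = $16,697.5954 − $13,090.98 = $3,606.6154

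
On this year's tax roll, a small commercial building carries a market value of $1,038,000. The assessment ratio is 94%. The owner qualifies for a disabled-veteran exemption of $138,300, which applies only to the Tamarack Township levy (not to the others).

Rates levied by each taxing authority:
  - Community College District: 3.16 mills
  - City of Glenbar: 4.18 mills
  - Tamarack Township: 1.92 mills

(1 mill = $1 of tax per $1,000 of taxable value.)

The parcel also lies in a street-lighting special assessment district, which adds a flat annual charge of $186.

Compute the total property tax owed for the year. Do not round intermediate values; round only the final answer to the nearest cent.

Assessed value = $1,038,000 × 0.94 = $975,720
Community College District: $975,720 × 0.00316 = $3,083.2752
City of Glenbar: $975,720 × 0.00418 = $4,078.5096
Tamarack Township: ($975,720 − $138,300) × 0.00192 = $837,420 × 0.00192 = $1,607.8464
Levies subtotal = $8,769.6312
Total = $8,769.6312 + $186 = $8,955.6312

$8,955.63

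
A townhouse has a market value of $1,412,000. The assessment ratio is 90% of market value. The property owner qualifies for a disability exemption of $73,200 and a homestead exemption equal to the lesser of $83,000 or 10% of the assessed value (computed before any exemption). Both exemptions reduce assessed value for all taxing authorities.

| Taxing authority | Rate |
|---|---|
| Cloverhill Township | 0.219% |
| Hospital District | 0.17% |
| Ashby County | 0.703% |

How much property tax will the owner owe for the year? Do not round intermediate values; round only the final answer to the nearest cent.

Assessed value = $1,412,000 × 0.9 = $1,270,800
Homestead exemption = min($83,000, 10% × $1,270,800) = min($83,000, $127,080) = $83,000 (dollar cap binds)
Taxable value = $1,270,800 − $73,200 − $83,000 = $1,114,600
Cloverhill Township: $1,114,600 × 0.00219 = $2,440.974
Hospital District: $1,114,600 × 0.0017 = $1,894.82
Ashby County: $1,114,600 × 0.00703 = $7,835.638
Total = $12,171.432

$12,171.43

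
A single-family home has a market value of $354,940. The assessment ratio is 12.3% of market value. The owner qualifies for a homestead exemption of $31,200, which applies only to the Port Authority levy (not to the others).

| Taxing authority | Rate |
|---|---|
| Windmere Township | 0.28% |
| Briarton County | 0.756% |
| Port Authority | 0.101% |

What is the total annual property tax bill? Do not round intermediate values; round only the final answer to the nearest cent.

Assessed value = $354,940 × 0.123 = $43,657.62
Windmere Township: $43,657.62 × 0.0028 = $122.241336
Briarton County: $43,657.62 × 0.00756 = $330.0516072
Port Authority: ($43,657.62 − $31,200) × 0.00101 = $12,457.62 × 0.00101 = $12.5821962
Total = $464.8751394

$464.88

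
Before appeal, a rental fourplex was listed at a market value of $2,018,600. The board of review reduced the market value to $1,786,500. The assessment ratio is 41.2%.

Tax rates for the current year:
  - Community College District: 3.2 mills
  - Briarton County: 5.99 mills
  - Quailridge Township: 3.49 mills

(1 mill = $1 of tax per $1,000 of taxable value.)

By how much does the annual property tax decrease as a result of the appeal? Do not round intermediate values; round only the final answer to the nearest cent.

$1,212.53

Old assessed value = $2,018,600 × 0.412 = $831,663.2
New assessed value = $1,786,500 × 0.412 = $736,038
Combined rate = 0.0032 + 0.00599 + 0.00349 = 0.01268
Old tax = $831,663.2 × 0.01268 = $10,545.489376
New tax = $736,038 × 0.01268 = $9,332.96184
Reduction = $10,545.489376 − $9,332.96184 = $1,212.527536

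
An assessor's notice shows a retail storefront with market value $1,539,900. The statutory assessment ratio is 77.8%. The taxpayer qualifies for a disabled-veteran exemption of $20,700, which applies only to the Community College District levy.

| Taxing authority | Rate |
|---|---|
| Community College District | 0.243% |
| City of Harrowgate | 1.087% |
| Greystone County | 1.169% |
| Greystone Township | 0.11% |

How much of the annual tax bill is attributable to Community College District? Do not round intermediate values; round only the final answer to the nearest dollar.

$2,861

Assessed value = $1,539,900 × 0.778 = $1,198,042.2
Community College District taxable value = $1,198,042.2 − $20,700 = $1,177,342.2
Community College District levy = $1,177,342.2 × 0.00243 = $2,860.941546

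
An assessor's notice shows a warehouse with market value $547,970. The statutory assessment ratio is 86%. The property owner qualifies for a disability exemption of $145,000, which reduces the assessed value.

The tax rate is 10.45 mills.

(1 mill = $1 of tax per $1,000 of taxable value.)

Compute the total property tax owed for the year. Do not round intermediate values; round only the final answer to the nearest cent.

$3,409.36

Assessed value = $547,970 × 0.86 = $471,254.2
Taxable value = $471,254.2 − $145,000 = $326,254.2
Tax = $326,254.2 × 0.01045 = $3,409.35639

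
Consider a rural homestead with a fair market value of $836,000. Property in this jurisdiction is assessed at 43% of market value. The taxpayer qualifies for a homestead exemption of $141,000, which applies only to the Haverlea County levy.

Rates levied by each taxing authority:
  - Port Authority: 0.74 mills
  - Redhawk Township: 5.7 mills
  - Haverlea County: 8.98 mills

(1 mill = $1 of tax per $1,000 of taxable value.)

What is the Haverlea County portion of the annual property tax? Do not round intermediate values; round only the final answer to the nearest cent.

Assessed value = $836,000 × 0.43 = $359,480
Haverlea County taxable value = $359,480 − $141,000 = $218,480
Haverlea County levy = $218,480 × 0.00898 = $1,961.9504

$1,961.95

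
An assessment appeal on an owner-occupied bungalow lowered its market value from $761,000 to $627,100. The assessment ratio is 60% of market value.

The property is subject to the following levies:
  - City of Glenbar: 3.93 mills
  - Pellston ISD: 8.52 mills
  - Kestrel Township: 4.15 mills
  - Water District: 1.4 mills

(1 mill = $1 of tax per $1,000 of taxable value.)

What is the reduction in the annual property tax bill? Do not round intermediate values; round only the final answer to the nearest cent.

$1,446.12

Old assessed value = $761,000 × 0.6 = $456,600
New assessed value = $627,100 × 0.6 = $376,260
Combined rate = 0.00393 + 0.00852 + 0.00415 + 0.0014 = 0.018
Old tax = $456,600 × 0.018 = $8,218.8
New tax = $376,260 × 0.018 = $6,772.68
Reduction = $8,218.8 − $6,772.68 = $1,446.12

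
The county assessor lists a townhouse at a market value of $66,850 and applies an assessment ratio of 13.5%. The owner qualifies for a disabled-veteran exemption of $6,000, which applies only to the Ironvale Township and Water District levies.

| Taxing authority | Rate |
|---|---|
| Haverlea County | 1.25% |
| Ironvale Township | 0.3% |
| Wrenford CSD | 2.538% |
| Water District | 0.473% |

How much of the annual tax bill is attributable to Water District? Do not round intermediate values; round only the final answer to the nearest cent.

Assessed value = $66,850 × 0.135 = $9,024.75
Water District taxable value = $9,024.75 − $6,000 = $3,024.75
Water District levy = $3,024.75 × 0.00473 = $14.3070675

$14.31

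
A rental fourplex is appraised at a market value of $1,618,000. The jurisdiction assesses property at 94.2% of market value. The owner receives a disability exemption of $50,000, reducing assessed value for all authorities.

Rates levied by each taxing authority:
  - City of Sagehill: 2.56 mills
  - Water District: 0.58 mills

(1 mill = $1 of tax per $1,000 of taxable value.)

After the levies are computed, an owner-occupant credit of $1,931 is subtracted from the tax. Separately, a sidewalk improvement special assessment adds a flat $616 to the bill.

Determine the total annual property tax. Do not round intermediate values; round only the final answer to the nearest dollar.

Assessed value = $1,618,000 × 0.942 = $1,524,156
Taxable value = $1,524,156 − $50,000 = $1,474,156
City of Sagehill: $1,474,156 × 0.00256 = $3,773.83936
Water District: $1,474,156 × 0.00058 = $855.01048
Levies subtotal = $4,628.84984
After credit = $4,628.84984 − $1,931 = $2,697.84984
Total = $2,697.84984 + $616 = $3,313.84984

$3,314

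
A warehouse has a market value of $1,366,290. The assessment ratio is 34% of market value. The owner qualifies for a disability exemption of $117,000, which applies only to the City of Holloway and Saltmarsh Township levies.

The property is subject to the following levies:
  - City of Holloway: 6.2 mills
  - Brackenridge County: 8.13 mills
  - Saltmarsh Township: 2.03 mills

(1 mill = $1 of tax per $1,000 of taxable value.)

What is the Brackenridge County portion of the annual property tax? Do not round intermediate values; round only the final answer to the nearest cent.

Assessed value = $1,366,290 × 0.34 = $464,538.6
Brackenridge County taxable value = $464,538.6 (exemption does not apply)
Brackenridge County levy = $464,538.6 × 0.00813 = $3,776.698818

$3,776.70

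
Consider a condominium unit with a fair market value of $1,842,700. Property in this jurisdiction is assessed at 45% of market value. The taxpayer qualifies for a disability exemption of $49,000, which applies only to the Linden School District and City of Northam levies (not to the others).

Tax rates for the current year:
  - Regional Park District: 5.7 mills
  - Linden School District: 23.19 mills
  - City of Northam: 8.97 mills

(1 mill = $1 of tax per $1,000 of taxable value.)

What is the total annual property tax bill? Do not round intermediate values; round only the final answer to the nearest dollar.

Assessed value = $1,842,700 × 0.45 = $829,215
Regional Park District: $829,215 × 0.0057 = $4,726.5255
Linden School District: ($829,215 − $49,000) × 0.02319 = $780,215 × 0.02319 = $18,093.18585
City of Northam: ($829,215 − $49,000) × 0.00897 = $780,215 × 0.00897 = $6,998.52855
Total = $29,818.2399

$29,818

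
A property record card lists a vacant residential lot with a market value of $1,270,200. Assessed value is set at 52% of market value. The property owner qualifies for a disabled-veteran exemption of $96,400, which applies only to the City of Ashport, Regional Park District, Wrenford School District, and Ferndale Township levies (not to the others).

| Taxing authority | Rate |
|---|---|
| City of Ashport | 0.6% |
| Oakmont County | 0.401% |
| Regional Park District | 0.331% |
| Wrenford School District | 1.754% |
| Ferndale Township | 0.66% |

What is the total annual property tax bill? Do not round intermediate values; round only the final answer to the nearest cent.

Assessed value = $1,270,200 × 0.52 = $660,504
City of Ashport: ($660,504 − $96,400) × 0.006 = $564,104 × 0.006 = $3,384.624
Oakmont County: $660,504 × 0.00401 = $2,648.62104
Regional Park District: ($660,504 − $96,400) × 0.00331 = $564,104 × 0.00331 = $1,867.18424
Wrenford School District: ($660,504 − $96,400) × 0.01754 = $564,104 × 0.01754 = $9,894.38416
Ferndale Township: ($660,504 − $96,400) × 0.0066 = $564,104 × 0.0066 = $3,723.0864
Total = $21,517.89984

$21,517.90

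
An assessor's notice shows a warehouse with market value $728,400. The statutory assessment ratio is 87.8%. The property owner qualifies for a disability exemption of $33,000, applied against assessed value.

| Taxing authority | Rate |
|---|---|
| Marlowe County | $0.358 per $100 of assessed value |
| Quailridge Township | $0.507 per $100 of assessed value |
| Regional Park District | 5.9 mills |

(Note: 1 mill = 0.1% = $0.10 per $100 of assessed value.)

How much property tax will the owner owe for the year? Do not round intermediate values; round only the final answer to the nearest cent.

Assessed value = $728,400 × 0.878 = $639,535.2
Taxable value = $639,535.2 − $33,000 = $606,535.2
Marlowe County: $606,535.2 × 0.00358 = $2,171.396016
Quailridge Township: $606,535.2 × 0.00507 = $3,075.133464
Regional Park District: $606,535.2 × 0.0059 = $3,578.55768
Total = $8,825.08716

$8,825.09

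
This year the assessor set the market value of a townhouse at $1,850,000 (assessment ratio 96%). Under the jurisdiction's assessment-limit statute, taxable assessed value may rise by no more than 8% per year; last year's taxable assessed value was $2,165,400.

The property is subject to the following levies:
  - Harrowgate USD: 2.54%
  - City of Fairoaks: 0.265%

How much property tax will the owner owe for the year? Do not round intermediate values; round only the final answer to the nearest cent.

Uncapped assessed value = $1,850,000 × 0.96 = $1,776,000
Cap limit = $2,165,400 × 1.08 = $2,338,632
Taxable assessed value = min($1,776,000, $2,338,632) = $1,776,000 (cap does not bind)
Harrowgate USD: $1,776,000 × 0.0254 = $45,110.4
City of Fairoaks: $1,776,000 × 0.00265 = $4,706.4
Total = $49,816.8

$49,816.80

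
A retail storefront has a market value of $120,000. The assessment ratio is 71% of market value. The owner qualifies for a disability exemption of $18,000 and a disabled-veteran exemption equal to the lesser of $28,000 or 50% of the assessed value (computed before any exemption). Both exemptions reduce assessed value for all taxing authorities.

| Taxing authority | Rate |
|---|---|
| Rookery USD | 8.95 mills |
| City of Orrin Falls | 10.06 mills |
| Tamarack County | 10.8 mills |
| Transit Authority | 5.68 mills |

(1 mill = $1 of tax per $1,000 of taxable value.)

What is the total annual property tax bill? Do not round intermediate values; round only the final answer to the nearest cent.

$1,391.21

Assessed value = $120,000 × 0.71 = $85,200
Disabled-veteran exemption = min($28,000, 50% × $85,200) = min($28,000, $42,600) = $28,000 (dollar cap binds)
Taxable value = $85,200 − $18,000 − $28,000 = $39,200
Rookery USD: $39,200 × 0.00895 = $350.84
City of Orrin Falls: $39,200 × 0.01006 = $394.352
Tamarack County: $39,200 × 0.0108 = $423.36
Transit Authority: $39,200 × 0.00568 = $222.656
Total = $1,391.208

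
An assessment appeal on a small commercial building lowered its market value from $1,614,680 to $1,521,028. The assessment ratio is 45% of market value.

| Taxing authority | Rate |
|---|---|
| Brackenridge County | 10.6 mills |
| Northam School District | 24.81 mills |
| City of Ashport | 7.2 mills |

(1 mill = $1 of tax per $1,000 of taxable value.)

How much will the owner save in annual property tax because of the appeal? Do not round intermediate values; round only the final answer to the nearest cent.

$1,795.73

Old assessed value = $1,614,680 × 0.45 = $726,606
New assessed value = $1,521,028 × 0.45 = $684,462.6
Combined rate = 0.0106 + 0.02481 + 0.0072 = 0.04261
Old tax = $726,606 × 0.04261 = $30,960.68166
New tax = $684,462.6 × 0.04261 = $29,164.951386
Reduction = $30,960.68166 − $29,164.951386 = $1,795.730274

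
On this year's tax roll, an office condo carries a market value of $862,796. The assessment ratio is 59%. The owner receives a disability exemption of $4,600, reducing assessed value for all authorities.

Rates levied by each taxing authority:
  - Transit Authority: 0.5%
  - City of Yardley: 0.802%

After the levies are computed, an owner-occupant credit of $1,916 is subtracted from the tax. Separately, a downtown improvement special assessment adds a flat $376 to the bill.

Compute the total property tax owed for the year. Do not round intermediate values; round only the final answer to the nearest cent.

$5,027.93

Assessed value = $862,796 × 0.59 = $509,049.64
Taxable value = $509,049.64 − $4,600 = $504,449.64
Transit Authority: $504,449.64 × 0.005 = $2,522.2482
City of Yardley: $504,449.64 × 0.00802 = $4,045.6861128
Levies subtotal = $6,567.9343128
After credit = $6,567.9343128 − $1,916 = $4,651.9343128
Total = $4,651.9343128 + $376 = $5,027.9343128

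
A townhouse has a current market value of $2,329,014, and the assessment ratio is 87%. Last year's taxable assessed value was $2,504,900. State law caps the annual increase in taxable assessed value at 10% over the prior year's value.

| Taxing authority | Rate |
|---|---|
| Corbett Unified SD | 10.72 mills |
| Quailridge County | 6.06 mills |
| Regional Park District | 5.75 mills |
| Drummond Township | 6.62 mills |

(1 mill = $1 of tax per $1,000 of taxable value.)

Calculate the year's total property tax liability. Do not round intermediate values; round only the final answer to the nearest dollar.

$59,065

Uncapped assessed value = $2,329,014 × 0.87 = $2,026,242.18
Cap limit = $2,504,900 × 1.1 = $2,755,390
Taxable assessed value = min($2,026,242.18, $2,755,390) = $2,026,242.18 (cap does not bind)
Corbett Unified SD: $2,026,242.18 × 0.01072 = $21,721.3161696
Quailridge County: $2,026,242.18 × 0.00606 = $12,279.0276108
Regional Park District: $2,026,242.18 × 0.00575 = $11,650.892535
Drummond Township: $2,026,242.18 × 0.00662 = $13,413.7232316
Total = $59,064.959547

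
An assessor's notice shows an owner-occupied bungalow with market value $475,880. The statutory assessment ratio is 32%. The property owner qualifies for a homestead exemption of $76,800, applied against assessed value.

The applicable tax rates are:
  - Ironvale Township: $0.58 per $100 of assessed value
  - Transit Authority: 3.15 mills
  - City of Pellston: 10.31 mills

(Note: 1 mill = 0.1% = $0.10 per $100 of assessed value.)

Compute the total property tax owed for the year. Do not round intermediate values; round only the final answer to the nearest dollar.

$1,454

Assessed value = $475,880 × 0.32 = $152,281.6
Taxable value = $152,281.6 − $76,800 = $75,481.6
Ironvale Township: $75,481.6 × 0.0058 = $437.79328
Transit Authority: $75,481.6 × 0.00315 = $237.76704
City of Pellston: $75,481.6 × 0.01031 = $778.215296
Total = $1,453.775616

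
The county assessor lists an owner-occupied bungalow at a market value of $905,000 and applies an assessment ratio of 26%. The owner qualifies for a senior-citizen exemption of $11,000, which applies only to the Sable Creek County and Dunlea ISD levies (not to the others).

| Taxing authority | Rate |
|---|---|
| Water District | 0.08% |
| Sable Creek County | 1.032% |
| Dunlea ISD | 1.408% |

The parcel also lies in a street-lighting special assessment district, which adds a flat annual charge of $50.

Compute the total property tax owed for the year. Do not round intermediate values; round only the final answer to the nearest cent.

Assessed value = $905,000 × 0.26 = $235,300
Water District: $235,300 × 0.0008 = $188.24
Sable Creek County: ($235,300 − $11,000) × 0.01032 = $224,300 × 0.01032 = $2,314.776
Dunlea ISD: ($235,300 − $11,000) × 0.01408 = $224,300 × 0.01408 = $3,158.144
Levies subtotal = $5,661.16
Total = $5,661.16 + $50 = $5,711.16

$5,711.16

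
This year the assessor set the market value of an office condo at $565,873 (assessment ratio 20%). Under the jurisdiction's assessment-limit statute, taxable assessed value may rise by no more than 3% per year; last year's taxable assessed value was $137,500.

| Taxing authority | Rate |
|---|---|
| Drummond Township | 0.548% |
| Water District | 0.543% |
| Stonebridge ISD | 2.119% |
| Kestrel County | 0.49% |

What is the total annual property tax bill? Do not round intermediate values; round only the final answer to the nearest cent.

Uncapped assessed value = $565,873 × 0.2 = $113,174.6
Cap limit = $137,500 × 1.03 = $141,625
Taxable assessed value = min($113,174.6, $141,625) = $113,174.6 (cap does not bind)
Drummond Township: $113,174.6 × 0.00548 = $620.196808
Water District: $113,174.6 × 0.00543 = $614.538078
Stonebridge ISD: $113,174.6 × 0.02119 = $2,398.169774
Kestrel County: $113,174.6 × 0.0049 = $554.55554
Total = $4,187.4602

$4,187.46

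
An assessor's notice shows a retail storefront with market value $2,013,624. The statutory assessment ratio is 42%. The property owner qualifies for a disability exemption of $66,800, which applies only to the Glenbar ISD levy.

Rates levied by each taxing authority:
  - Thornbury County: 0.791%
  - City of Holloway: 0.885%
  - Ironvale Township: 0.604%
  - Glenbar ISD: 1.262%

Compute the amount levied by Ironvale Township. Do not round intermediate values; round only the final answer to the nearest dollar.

$5,108

Assessed value = $2,013,624 × 0.42 = $845,722.08
Ironvale Township taxable value = $845,722.08 (exemption does not apply)
Ironvale Township levy = $845,722.08 × 0.00604 = $5,108.1613632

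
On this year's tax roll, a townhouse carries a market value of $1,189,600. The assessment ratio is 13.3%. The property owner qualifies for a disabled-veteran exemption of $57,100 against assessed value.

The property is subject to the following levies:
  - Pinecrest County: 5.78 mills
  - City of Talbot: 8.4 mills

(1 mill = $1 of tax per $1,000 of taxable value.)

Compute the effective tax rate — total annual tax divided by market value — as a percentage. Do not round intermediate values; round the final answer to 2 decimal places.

0.12%

Assessed value = $1,189,600 × 0.133 = $158,216.8
Taxable value = $158,216.8 − $57,100 = $101,116.8
Pinecrest County: $101,116.8 × 0.00578 = $584.455104
City of Talbot: $101,116.8 × 0.0084 = $849.38112
Total tax = $1,433.836224
Effective rate = $1,433.836224 ÷ $1,189,600 = 0.12% of market value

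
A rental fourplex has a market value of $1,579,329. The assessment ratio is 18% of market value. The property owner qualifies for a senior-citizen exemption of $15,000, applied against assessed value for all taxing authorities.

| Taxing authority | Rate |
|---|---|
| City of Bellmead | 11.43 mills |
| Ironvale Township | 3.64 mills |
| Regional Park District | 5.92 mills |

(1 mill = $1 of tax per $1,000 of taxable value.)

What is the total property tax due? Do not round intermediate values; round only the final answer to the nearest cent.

Assessed value = $1,579,329 × 0.18 = $284,279.22
Taxable value = $284,279.22 − $15,000 = $269,279.22
City of Bellmead: $269,279.22 × 0.01143 = $3,077.8614846
Ironvale Township: $269,279.22 × 0.00364 = $980.1763608
Regional Park District: $269,279.22 × 0.00592 = $1,594.1329824
Total = $3,077.8614846 + $980.1763608 + $1,594.1329824 = $5,652.1708278

$5,652.17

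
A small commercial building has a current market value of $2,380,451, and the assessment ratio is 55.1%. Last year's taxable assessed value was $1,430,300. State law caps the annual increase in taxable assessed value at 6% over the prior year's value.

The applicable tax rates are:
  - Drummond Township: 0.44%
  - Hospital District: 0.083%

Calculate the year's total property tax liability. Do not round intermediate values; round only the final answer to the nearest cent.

$6,859.82

Uncapped assessed value = $2,380,451 × 0.551 = $1,311,628.501
Cap limit = $1,430,300 × 1.06 = $1,516,118
Taxable assessed value = min($1,311,628.501, $1,516,118) = $1,311,628.501 (cap does not bind)
Drummond Township: $1,311,628.501 × 0.0044 = $5,771.1654044
Hospital District: $1,311,628.501 × 0.00083 = $1,088.65165583
Total = $6,859.81706023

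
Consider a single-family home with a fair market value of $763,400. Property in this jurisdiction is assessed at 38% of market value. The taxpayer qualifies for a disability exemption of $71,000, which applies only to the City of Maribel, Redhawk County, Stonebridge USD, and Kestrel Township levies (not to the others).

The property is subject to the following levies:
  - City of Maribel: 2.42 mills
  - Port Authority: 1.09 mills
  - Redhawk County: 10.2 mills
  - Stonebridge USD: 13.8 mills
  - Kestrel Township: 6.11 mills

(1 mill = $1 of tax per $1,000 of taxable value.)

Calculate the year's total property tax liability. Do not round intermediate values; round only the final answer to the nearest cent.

Assessed value = $763,400 × 0.38 = $290,092
City of Maribel: ($290,092 − $71,000) × 0.00242 = $219,092 × 0.00242 = $530.20264
Port Authority: $290,092 × 0.00109 = $316.20028
Redhawk County: ($290,092 − $71,000) × 0.0102 = $219,092 × 0.0102 = $2,234.7384
Stonebridge USD: ($290,092 − $71,000) × 0.0138 = $219,092 × 0.0138 = $3,023.4696
Kestrel Township: ($290,092 − $71,000) × 0.00611 = $219,092 × 0.00611 = $1,338.65212
Total = $7,443.26304

$7,443.26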